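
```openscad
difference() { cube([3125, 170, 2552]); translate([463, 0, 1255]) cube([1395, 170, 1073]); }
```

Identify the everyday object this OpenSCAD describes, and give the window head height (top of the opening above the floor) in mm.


A wall with a window opening. The window head height is 2328 mm.

A wall with a rectangular opening subtracted — a window. Sill at z = 1255, opening 1073 mm tall, so the head is at 1255 + 1073 = 2328 mm.


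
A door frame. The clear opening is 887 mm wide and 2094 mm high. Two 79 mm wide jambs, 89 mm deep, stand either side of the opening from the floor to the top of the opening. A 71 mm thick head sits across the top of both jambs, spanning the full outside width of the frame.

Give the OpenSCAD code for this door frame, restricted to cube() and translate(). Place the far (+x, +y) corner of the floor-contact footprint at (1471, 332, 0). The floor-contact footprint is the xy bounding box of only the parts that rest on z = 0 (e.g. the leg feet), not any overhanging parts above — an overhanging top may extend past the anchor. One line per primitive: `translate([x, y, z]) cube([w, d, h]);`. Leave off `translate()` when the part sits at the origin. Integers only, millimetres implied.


translate([426, 243, 0]) cube([79, 89, 2094]);
translate([1392, 243, 0]) cube([79, 89, 2094]);
translate([426, 243, 2094]) cube([1045, 89, 71]);


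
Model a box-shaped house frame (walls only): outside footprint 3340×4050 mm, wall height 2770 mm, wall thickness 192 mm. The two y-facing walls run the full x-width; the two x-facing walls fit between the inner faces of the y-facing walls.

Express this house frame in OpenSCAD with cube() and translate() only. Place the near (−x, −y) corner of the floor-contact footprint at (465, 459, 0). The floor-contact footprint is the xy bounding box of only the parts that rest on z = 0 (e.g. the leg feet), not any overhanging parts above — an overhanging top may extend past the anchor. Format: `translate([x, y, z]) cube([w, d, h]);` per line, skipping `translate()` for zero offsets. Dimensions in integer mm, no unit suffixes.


translate([465, 459, 0]) cube([3340, 192, 2770]);
translate([465, 4317, 0]) cube([3340, 192, 2770]);
translate([465, 651, 0]) cube([192, 3666, 2770]);
translate([3613, 651, 0]) cube([192, 3666, 2770]);


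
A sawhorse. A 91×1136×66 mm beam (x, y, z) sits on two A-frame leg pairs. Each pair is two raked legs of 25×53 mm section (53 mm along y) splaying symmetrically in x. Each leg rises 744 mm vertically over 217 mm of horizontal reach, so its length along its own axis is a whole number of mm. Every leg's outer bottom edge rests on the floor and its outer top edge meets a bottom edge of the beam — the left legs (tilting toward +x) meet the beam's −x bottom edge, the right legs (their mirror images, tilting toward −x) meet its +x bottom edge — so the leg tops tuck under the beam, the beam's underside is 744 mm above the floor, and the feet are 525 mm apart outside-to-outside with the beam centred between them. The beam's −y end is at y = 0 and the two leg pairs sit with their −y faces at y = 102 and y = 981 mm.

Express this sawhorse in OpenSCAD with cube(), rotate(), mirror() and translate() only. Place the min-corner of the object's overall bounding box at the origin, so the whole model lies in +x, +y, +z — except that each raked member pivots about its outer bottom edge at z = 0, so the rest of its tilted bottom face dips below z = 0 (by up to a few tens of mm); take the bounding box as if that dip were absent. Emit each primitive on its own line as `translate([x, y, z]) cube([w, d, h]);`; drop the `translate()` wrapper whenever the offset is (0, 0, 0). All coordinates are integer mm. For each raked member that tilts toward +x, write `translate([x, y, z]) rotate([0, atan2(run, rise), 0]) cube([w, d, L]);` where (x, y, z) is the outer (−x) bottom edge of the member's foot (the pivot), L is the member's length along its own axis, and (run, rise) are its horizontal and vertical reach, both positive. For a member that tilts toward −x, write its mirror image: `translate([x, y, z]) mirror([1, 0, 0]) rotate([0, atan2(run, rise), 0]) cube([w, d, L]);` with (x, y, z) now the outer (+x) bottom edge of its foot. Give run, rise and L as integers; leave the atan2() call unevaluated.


translate([217, 0, 744]) cube([91, 1136, 66]);
translate([0, 102, 0]) rotate([0, atan2(217, 744), 0]) cube([25, 53, 775]);
translate([525, 102, 0]) mirror([1, 0, 0]) rotate([0, atan2(217, 744), 0]) cube([25, 53, 775]);
translate([0, 981, 0]) rotate([0, atan2(217, 744), 0]) cube([25, 53, 775]);
translate([525, 981, 0]) mirror([1, 0, 0]) rotate([0, atan2(217, 744), 0]) cube([25, 53, 775]);


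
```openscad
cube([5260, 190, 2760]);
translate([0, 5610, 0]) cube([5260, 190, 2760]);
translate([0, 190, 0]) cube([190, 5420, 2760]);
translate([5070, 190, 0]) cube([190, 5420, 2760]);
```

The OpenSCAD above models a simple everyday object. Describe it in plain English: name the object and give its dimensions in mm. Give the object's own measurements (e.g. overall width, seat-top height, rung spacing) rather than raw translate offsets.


The wall frame of a small rectangular building: four walls, each 2760 mm tall and 190 mm thick, enclosing a footprint 5260 mm (x) by 5800 mm (y) outside-to-outside, with no floor or roof. The front and back walls (the −y and +y sides) span the full width; the two side walls fit between them.


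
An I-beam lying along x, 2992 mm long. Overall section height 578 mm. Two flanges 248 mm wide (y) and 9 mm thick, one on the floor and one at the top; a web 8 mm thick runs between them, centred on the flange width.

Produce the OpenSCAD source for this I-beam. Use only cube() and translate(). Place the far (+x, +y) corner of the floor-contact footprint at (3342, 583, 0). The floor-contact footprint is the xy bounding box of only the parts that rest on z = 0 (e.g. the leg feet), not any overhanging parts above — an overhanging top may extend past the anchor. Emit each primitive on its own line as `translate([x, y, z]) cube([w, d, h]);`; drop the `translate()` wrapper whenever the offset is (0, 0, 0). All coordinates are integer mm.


translate([350, 335, 0]) cube([2992, 248, 9]);
translate([350, 455, 9]) cube([2992, 8, 560]);
translate([350, 335, 569]) cube([2992, 248, 9]);


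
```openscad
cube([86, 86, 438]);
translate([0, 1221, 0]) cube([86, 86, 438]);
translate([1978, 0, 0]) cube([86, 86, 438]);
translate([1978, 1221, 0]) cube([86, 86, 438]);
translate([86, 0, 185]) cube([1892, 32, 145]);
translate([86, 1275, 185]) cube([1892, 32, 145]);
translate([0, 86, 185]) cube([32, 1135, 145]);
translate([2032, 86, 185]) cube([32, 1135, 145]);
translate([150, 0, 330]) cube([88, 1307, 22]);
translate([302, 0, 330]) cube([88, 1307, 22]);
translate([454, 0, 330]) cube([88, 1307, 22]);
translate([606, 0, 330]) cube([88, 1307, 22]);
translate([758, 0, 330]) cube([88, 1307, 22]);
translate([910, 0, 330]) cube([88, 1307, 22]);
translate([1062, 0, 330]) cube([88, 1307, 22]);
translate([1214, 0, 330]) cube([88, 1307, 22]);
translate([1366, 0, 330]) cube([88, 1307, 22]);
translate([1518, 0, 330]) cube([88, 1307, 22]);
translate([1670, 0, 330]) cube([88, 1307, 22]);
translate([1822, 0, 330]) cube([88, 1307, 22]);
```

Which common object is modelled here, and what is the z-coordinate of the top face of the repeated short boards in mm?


A bed frame. The slat-top height is 352 mm.

Four posts, four rails, and a row of slats — a bed frame. Slats sit on the rails at z = 185 + 145 = 330; with slat thickness 22, the top is 352 mm.


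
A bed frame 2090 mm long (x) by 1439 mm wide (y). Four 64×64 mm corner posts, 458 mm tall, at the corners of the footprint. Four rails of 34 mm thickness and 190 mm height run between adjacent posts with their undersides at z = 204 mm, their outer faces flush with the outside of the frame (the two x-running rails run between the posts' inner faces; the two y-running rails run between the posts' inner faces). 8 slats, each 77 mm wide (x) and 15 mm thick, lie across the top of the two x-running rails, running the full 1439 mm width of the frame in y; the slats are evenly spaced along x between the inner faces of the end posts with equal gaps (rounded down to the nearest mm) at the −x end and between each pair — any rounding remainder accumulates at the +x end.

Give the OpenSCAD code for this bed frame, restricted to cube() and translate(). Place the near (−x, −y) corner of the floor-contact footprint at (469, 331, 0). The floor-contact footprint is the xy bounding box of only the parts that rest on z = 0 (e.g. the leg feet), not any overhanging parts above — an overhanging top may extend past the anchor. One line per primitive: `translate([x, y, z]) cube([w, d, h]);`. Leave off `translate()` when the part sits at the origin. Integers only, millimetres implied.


// slat z = rail_z + rail_h = 204 + 190 = 394
// slat gap = ⌊(1962 − 8·77) / 9⌋ = 149
translate([469, 331, 0]) cube([64, 64, 458]);
translate([469, 1706, 0]) cube([64, 64, 458]);
translate([2495, 331, 0]) cube([64, 64, 458]);
translate([2495, 1706, 0]) cube([64, 64, 458]);
translate([533, 331, 204]) cube([1962, 34, 190]);
translate([533, 1736, 204]) cube([1962, 34, 190]);
translate([469, 395, 204]) cube([34, 1311, 190]);
translate([2525, 395, 204]) cube([34, 1311, 190]);
translate([682, 331, 394]) cube([77, 1439, 15]);
translate([908, 331, 394]) cube([77, 1439, 15]);
translate([1134, 331, 394]) cube([77, 1439, 15]);
translate([1360, 331, 394]) cube([77, 1439, 15]);
translate([1586, 331, 394]) cube([77, 1439, 15]);
translate([1812, 331, 394]) cube([77, 1439, 15]);
translate([2038, 331, 394]) cube([77, 1439, 15]);
translate([2264, 331, 394]) cube([77, 1439, 15]);


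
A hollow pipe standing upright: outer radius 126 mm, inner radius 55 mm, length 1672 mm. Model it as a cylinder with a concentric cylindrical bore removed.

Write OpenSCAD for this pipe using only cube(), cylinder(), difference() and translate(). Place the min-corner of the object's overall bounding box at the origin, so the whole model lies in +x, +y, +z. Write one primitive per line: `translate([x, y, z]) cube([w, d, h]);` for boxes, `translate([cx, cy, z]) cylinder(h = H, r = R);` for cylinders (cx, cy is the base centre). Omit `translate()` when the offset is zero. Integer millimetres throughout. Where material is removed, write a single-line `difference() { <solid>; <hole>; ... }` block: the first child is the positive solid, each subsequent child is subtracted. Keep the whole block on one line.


difference() { translate([126, 126, 0]) cylinder(h = 1672, r = 126); translate([126, 126, 0]) cylinder(h = 1672, r = 55); }


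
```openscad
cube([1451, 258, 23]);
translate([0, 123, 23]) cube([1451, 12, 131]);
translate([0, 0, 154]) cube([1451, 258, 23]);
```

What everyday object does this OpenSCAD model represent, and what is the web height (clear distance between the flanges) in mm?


An I-beam. The web height is 131 mm.

Two wide flanges with a thin centred web — an I-beam. Overall 177 mm minus two 23 mm flanges gives a web of 177 − 2·23 = 131 mm.


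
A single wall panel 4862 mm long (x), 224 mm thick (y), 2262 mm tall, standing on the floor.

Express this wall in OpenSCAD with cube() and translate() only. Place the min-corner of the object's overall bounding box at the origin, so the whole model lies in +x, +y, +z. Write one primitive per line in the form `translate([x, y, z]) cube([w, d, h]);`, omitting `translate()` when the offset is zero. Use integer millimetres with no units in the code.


cube([4862, 224, 2262]);


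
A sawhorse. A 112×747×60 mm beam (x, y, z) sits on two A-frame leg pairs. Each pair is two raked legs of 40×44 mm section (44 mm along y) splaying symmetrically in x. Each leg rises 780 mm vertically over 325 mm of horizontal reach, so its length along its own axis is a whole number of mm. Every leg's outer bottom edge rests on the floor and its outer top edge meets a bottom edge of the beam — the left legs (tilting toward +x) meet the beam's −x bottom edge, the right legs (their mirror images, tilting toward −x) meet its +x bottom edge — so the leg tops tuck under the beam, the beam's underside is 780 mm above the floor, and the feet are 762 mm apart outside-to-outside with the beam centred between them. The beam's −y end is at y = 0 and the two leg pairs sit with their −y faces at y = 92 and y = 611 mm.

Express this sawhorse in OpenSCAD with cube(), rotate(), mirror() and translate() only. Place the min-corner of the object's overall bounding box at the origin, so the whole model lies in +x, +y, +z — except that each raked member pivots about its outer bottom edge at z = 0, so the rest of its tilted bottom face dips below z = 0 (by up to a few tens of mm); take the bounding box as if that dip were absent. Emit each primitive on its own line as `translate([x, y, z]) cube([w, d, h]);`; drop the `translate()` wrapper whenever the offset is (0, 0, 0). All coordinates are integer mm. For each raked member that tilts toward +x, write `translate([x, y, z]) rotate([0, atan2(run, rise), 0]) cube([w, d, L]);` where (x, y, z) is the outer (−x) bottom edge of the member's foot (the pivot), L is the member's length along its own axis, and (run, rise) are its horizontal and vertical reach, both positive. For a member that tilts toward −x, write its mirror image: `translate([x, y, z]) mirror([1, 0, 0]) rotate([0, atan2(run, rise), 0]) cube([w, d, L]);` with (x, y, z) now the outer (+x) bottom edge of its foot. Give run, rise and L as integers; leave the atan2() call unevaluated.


// leg length = √(325² + 780²) = 845
// right-leg outer foot x = 2·325 + 112 = 762
// beam min-corner = (325, 0, 780)
translate([325, 0, 780]) cube([112, 747, 60]);
translate([0, 92, 0]) rotate([0, atan2(325, 780), 0]) cube([40, 44, 845]);
translate([762, 92, 0]) mirror([1, 0, 0]) rotate([0, atan2(325, 780), 0]) cube([40, 44, 845]);
translate([0, 611, 0]) rotate([0, atan2(325, 780), 0]) cube([40, 44, 845]);
translate([762, 611, 0]) mirror([1, 0, 0]) rotate([0, atan2(325, 780), 0]) cube([40, 44, 845]);


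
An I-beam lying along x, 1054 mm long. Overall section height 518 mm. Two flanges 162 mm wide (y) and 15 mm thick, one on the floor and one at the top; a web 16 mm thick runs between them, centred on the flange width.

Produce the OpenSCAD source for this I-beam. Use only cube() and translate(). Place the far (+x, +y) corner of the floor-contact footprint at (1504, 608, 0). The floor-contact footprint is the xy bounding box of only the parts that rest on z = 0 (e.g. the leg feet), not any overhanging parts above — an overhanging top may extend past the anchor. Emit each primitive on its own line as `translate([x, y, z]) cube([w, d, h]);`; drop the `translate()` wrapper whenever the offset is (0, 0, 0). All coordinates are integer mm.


translate([450, 446, 0]) cube([1054, 162, 15]);
translate([450, 519, 15]) cube([1054, 16, 488]);
translate([450, 446, 503]) cube([1054, 162, 15]);


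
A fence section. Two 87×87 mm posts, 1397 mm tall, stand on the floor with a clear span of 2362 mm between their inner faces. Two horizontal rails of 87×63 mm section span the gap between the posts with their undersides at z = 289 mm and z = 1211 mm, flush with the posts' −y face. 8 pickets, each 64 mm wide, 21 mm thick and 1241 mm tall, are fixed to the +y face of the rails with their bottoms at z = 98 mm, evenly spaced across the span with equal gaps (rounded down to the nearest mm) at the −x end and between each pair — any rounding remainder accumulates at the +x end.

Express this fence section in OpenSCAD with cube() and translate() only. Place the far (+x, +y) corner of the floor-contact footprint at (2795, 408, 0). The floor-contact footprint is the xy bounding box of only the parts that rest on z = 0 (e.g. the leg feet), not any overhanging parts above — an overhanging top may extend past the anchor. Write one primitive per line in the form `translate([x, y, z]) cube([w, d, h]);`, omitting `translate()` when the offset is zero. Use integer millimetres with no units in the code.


translate([259, 321, 0]) cube([87, 87, 1397]);
translate([2708, 321, 0]) cube([87, 87, 1397]);
translate([346, 321, 289]) cube([2362, 87, 63]);
translate([346, 321, 1211]) cube([2362, 87, 63]);
translate([551, 408, 98]) cube([64, 21, 1241]);
translate([820, 408, 98]) cube([64, 21, 1241]);
translate([1089, 408, 98]) cube([64, 21, 1241]);
translate([1358, 408, 98]) cube([64, 21, 1241]);
translate([1627, 408, 98]) cube([64, 21, 1241]);
translate([1896, 408, 98]) cube([64, 21, 1241]);
translate([2165, 408, 98]) cube([64, 21, 1241]);
translate([2434, 408, 98]) cube([64, 21, 1241]);


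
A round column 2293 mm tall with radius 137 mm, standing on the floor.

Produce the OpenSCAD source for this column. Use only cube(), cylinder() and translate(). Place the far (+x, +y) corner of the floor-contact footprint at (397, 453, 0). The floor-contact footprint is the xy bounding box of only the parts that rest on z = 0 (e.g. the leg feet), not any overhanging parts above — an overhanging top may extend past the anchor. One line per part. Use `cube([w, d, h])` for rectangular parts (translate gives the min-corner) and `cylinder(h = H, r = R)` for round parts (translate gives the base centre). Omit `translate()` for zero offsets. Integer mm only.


translate([260, 316, 0]) cylinder(h = 2293, r = 137);


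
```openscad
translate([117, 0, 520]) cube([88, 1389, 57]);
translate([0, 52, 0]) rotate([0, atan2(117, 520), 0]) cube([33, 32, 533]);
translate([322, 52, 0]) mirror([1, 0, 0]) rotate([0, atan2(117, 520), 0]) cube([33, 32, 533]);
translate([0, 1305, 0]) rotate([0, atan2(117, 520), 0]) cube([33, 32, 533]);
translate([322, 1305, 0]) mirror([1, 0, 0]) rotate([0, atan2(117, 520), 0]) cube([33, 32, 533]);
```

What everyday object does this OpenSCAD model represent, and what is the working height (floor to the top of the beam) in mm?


A sawhorse. The overall height is 577 mm.

A beam across two mirrored pairs of raked legs — a sawhorse. The beam's underside is at z = 520 (matching the legs' vertical rise in atan2(117, 520)) and the beam is 57 mm tall, so its top is at 520 + 57 = 577 mm. The raked legs top out at the beam's underside, so that is the highest point.


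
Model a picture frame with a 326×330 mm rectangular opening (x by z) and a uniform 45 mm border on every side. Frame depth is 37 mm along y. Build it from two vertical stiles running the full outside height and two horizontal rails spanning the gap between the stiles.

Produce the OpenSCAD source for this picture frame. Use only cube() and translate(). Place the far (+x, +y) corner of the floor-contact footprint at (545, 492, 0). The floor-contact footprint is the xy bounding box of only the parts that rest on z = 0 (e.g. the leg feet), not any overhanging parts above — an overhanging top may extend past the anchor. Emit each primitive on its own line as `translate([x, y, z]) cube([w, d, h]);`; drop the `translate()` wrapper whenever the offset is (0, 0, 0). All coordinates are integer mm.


translate([129, 455, 0]) cube([45, 37, 420]);
translate([500, 455, 0]) cube([45, 37, 420]);
translate([174, 455, 0]) cube([326, 37, 45]);
translate([174, 455, 375]) cube([326, 37, 45]);


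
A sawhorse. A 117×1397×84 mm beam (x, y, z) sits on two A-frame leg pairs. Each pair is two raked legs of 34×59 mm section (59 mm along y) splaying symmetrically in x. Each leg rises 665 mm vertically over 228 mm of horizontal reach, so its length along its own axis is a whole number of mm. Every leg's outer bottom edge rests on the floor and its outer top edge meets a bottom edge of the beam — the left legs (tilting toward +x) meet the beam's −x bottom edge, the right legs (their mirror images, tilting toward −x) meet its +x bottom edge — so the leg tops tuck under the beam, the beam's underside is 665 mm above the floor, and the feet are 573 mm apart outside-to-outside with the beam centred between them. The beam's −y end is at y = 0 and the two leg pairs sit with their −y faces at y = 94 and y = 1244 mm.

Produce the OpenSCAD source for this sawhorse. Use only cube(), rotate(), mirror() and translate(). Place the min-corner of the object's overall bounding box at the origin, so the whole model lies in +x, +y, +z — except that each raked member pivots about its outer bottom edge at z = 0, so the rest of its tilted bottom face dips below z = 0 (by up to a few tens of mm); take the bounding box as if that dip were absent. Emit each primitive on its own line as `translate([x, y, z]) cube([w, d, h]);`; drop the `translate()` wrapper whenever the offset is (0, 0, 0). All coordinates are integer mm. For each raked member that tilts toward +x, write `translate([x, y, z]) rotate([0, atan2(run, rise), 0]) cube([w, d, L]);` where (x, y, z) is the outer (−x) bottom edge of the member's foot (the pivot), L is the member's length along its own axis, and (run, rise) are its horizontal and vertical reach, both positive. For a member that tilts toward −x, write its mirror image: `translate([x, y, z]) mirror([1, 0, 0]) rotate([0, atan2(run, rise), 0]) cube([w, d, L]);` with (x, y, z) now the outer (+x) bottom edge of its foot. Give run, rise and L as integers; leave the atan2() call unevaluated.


translate([228, 0, 665]) cube([117, 1397, 84]);
translate([0, 94, 0]) rotate([0, atan2(228, 665), 0]) cube([34, 59, 703]);
translate([573, 94, 0]) mirror([1, 0, 0]) rotate([0, atan2(228, 665), 0]) cube([34, 59, 703]);
translate([0, 1244, 0]) rotate([0, atan2(228, 665), 0]) cube([34, 59, 703]);
translate([573, 1244, 0]) mirror([1, 0, 0]) rotate([0, atan2(228, 665), 0]) cube([34, 59, 703]);


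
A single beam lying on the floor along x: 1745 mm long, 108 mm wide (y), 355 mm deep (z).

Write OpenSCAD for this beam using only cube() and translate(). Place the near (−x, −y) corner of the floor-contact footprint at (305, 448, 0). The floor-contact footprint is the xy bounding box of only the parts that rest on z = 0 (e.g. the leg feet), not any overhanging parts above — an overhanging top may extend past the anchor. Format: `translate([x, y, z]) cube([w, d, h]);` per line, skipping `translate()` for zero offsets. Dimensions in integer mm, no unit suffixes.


translate([305, 448, 0]) cube([1745, 108, 355]);


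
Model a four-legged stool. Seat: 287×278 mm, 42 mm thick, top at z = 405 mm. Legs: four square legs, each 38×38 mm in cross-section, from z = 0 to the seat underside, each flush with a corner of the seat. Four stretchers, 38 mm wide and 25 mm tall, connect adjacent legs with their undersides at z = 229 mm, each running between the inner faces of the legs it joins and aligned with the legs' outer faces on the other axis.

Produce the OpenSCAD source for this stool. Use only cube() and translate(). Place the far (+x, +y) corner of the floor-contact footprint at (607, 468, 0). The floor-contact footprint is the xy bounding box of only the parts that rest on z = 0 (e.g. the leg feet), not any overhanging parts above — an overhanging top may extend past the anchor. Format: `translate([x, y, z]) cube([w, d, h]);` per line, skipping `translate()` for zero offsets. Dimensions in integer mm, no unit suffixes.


// leg_h = 405 - 42 = 363
// stretcher span = 287 - 2*38 = 211
translate([320, 190, 363]) cube([287, 278, 42]);
translate([320, 190, 0]) cube([38, 38, 363]);
translate([569, 190, 0]) cube([38, 38, 363]);
translate([320, 430, 0]) cube([38, 38, 363]);
translate([569, 430, 0]) cube([38, 38, 363]);
translate([358, 190, 229]) cube([211, 38, 25]);
translate([358, 430, 229]) cube([211, 38, 25]);
translate([320, 228, 229]) cube([38, 202, 25]);
translate([569, 228, 229]) cube([38, 202, 25]);


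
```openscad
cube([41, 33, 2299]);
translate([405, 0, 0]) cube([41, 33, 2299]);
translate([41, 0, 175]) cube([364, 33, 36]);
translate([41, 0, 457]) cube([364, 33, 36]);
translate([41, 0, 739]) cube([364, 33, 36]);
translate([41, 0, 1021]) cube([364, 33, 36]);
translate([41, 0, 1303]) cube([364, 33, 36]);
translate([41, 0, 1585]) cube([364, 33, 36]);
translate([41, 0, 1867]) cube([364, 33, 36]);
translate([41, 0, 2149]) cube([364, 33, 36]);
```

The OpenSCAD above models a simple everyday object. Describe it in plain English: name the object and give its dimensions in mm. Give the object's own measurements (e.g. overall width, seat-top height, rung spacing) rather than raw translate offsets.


A straight ladder. Two 41×33 mm vertical rails, 2299 mm tall, stand 446 mm apart (outside-to-outside) with their front faces coplanar on the −y side. 8 rungs, each 33 mm deep and 36 mm tall, span between the inner faces of the rails, front faces flush with the rails. The lowest rung's underside is at z = 175 mm and rungs are spaced 282 mm apart (underside to underside).


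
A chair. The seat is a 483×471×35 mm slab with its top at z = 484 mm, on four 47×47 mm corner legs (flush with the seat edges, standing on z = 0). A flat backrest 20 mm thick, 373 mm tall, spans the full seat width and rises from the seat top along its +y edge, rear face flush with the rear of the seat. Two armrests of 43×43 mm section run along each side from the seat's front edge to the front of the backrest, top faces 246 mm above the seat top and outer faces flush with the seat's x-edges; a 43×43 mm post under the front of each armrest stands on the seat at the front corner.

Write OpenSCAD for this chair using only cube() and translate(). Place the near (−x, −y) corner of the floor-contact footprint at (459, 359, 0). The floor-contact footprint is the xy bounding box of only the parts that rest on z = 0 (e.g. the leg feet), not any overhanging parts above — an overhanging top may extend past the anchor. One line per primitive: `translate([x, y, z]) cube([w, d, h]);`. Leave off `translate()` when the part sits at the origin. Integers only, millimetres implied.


// leg_h = 484 - 35 = 449
// arm post h = 246 - 43 = 203
translate([459, 359, 449]) cube([483, 471, 35]);
translate([459, 359, 0]) cube([47, 47, 449]);
translate([895, 359, 0]) cube([47, 47, 449]);
translate([459, 783, 0]) cube([47, 47, 449]);
translate([895, 783, 0]) cube([47, 47, 449]);
translate([459, 810, 484]) cube([483, 20, 373]);
translate([459, 359, 687]) cube([43, 451, 43]);
translate([899, 359, 687]) cube([43, 451, 43]);
translate([459, 359, 484]) cube([43, 43, 203]);
translate([899, 359, 484]) cube([43, 43, 203]);


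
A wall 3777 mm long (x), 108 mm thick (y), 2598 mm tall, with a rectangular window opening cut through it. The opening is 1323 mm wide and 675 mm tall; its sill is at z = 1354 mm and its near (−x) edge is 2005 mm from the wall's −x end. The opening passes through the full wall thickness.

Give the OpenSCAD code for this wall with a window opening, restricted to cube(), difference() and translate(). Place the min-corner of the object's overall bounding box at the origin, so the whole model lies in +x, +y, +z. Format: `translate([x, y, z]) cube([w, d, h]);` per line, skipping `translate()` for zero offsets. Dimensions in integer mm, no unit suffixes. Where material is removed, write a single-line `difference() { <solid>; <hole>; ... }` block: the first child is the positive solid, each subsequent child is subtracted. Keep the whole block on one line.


difference() { cube([3777, 108, 2598]); translate([2005, 0, 1354]) cube([1323, 108, 675]); }


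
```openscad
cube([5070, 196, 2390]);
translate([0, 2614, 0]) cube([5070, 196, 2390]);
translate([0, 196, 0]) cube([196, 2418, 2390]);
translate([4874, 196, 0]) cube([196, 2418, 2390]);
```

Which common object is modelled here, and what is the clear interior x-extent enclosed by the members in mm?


A house (or room) frame. The interior width is 4678 mm.

Four 2390 mm walls enclosing a rectangle with no floor or roof — a room or house frame. Outside width is 5070 mm and wall thickness is 196 mm, so the interior width is 5070 − 2 × 196 = 4678 mm.


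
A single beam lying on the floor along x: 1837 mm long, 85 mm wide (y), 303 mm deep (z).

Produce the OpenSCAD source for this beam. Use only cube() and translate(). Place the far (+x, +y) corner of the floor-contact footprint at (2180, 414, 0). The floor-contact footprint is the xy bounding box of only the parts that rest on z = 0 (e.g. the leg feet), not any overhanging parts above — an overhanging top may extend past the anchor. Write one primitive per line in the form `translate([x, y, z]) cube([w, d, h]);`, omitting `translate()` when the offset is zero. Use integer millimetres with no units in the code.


translate([343, 329, 0]) cube([1837, 85, 303]);


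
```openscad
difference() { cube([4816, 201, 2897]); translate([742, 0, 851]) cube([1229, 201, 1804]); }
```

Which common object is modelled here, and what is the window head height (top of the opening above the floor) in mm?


A wall with a window opening. The window head height is 2655 mm.

A wall with a rectangular opening subtracted — a window. Sill at z = 851, opening 1804 mm tall, so the head is at 851 + 1804 = 2655 mm.


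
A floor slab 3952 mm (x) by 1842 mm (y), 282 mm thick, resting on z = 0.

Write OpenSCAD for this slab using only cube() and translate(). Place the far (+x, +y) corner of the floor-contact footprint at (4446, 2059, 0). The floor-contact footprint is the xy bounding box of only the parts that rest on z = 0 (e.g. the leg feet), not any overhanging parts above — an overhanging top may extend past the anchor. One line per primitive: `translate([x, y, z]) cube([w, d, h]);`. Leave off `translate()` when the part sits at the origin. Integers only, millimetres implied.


translate([494, 217, 0]) cube([3952, 1842, 282]);


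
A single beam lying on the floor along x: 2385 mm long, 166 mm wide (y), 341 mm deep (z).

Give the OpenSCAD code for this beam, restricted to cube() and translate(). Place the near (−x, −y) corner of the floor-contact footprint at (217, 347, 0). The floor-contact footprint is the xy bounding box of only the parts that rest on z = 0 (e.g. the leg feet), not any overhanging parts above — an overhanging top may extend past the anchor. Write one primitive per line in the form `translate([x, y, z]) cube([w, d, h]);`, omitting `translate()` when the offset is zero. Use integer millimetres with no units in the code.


translate([217, 347, 0]) cube([2385, 166, 341]);


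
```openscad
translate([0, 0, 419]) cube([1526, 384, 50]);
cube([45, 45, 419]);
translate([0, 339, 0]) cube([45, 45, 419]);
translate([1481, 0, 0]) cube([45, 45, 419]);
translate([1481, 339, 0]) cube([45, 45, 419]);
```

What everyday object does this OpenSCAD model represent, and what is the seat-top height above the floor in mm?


A bench. The seat-top height is 469 mm.

A long slab on four corner posts — a bench. The slab sits at z = 419 with thickness 50, so the top is 419 + 50 = 469 mm.


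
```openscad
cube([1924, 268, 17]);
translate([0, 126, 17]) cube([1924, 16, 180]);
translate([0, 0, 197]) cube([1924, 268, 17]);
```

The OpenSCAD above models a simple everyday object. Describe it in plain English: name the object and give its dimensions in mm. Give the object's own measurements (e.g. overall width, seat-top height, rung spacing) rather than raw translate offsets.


An I-beam lying along x, 1924 mm long. Overall section height 214 mm. Two flanges 268 mm wide (y) and 17 mm thick, one on the floor and one at the top; a web 16 mm thick runs between them, centred on the flange width.


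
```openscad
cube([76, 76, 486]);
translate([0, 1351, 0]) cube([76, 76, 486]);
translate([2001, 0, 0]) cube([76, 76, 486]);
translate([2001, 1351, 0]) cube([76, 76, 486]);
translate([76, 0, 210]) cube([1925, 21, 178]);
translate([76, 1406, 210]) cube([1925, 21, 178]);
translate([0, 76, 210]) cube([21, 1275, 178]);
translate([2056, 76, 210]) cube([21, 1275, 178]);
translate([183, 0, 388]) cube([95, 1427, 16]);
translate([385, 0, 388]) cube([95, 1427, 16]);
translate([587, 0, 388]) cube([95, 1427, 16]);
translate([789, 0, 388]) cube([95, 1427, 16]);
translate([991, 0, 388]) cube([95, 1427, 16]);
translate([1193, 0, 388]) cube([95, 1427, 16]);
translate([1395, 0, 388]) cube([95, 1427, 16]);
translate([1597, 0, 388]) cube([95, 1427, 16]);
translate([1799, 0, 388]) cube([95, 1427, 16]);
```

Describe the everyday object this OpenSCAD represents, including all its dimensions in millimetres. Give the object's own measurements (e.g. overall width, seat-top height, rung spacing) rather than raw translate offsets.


A bed frame 2077 mm long (x) by 1427 mm wide (y). Four 76×76 mm corner posts, 486 mm tall, at the corners of the footprint. Four rails of 21 mm thickness and 178 mm height run between adjacent posts with their undersides at z = 210 mm, their outer faces flush with the outside of the frame (the two x-running rails run between the posts' inner faces; the two y-running rails run between the posts' inner faces). 9 slats, each 95 mm wide (x) and 16 mm thick, lie across the top of the two x-running rails, running the full 1427 mm width of the frame in y; along x they sit between the end posts with a 107 mm gap after the −x posts and between neighbouring slats and before the +x posts.


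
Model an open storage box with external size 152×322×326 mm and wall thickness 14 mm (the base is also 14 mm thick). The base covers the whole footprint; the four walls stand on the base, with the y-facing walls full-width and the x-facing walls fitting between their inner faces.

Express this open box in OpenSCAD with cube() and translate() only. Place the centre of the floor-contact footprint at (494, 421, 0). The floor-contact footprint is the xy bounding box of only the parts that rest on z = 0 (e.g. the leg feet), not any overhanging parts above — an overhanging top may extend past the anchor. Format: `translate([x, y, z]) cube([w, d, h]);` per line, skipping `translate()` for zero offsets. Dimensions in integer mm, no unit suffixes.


translate([418, 260, 0]) cube([152, 322, 14]);
translate([418, 260, 14]) cube([152, 14, 312]);
translate([418, 568, 14]) cube([152, 14, 312]);
translate([418, 274, 14]) cube([14, 294, 312]);
translate([556, 274, 14]) cube([14, 294, 312]);


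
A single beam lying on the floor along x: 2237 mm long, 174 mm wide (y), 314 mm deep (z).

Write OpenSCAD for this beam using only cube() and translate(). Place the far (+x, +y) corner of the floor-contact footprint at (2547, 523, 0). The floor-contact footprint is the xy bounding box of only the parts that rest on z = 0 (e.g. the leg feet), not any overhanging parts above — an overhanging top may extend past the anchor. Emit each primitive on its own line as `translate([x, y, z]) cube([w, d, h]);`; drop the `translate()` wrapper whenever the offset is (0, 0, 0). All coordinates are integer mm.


translate([310, 349, 0]) cube([2237, 174, 314]);


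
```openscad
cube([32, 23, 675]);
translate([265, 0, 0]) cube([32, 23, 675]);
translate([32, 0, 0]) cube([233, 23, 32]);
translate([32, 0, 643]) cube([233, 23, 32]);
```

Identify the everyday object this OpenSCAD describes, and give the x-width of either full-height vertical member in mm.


A picture frame. The border width is 32 mm.

Four thin pieces enclosing a rectangular opening — a picture frame. The two full-height stiles are 675 mm tall; the top rail sits at z = 643 and is 32 mm tall, so the border above the opening is 675 − 643 = 32 mm, matching the stile x-width.


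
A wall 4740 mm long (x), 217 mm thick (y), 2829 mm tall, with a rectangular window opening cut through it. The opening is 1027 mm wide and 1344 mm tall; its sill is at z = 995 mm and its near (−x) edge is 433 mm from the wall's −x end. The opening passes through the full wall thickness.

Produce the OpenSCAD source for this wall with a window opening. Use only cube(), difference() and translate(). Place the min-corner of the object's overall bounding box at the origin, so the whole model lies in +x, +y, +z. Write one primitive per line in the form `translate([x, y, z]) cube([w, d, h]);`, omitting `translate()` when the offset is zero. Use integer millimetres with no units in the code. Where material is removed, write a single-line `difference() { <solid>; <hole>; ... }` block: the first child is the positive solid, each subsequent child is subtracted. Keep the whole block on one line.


difference() { cube([4740, 217, 2829]); translate([433, 0, 995]) cube([1027, 217, 1344]); }


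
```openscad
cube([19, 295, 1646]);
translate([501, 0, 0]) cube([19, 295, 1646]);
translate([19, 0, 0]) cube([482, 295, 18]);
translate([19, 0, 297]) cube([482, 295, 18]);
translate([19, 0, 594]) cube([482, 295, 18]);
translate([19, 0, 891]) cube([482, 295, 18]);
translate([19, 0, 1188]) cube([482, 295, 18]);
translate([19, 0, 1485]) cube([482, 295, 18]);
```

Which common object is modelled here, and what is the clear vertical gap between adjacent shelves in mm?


A bookshelf. The clear shelf gap is 279 mm.

Two tall side panels with 6 horizontal boards between them — a bookshelf. The first two shelf undersides are at z = 0 and z = 297; with shelf thickness 18, the clear gap is 297 − 0 − 18 = 279 mm.


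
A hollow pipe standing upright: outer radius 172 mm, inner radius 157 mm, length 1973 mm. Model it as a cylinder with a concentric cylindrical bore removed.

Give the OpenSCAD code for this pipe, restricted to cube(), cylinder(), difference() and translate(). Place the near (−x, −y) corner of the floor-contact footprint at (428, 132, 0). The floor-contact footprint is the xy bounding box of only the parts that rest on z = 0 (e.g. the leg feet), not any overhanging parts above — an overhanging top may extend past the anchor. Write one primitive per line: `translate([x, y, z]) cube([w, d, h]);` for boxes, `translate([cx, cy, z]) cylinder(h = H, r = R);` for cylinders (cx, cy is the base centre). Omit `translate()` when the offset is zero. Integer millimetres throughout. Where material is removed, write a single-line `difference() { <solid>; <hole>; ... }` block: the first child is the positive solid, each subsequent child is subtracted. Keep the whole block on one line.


difference() { translate([600, 304, 0]) cylinder(h = 1973, r = 172); translate([600, 304, 0]) cylinder(h = 1973, r = 157); }


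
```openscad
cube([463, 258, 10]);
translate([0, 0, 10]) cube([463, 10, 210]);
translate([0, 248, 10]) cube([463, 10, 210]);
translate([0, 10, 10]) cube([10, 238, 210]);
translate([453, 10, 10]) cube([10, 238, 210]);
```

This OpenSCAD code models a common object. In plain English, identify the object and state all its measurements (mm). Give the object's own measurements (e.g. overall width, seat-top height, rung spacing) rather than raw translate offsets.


An open-topped rectangular box: outside dimensions 463×258×220 mm, with a uniform wall and base thickness of 10 mm. The base is a full 463×258 slab on the floor; four walls sit on top of the base. The front and back walls (the −y and +y sides) span the full width; the two side walls fit between them.


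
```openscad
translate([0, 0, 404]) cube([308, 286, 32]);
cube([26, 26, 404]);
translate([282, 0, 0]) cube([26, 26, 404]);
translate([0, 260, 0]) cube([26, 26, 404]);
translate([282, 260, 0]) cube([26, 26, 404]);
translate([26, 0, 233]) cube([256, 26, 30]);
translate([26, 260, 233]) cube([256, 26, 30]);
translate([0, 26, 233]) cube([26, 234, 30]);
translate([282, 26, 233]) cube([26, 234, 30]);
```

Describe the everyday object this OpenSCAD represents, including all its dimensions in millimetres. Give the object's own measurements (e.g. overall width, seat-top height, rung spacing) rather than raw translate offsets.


A four-legged stool. The seat is a 308×286×32 mm slab whose top surface is at z = 436 mm; four square legs, each 26×26 mm in cross-section, run from the floor (z = 0) to the underside of the seat, each flush with a corner of the seat. Four stretchers, 26 mm wide and 30 mm tall, connect adjacent legs with their undersides at z = 233 mm, each running between the inner faces of the legs it joins and aligned with the legs' outer faces on the other axis.


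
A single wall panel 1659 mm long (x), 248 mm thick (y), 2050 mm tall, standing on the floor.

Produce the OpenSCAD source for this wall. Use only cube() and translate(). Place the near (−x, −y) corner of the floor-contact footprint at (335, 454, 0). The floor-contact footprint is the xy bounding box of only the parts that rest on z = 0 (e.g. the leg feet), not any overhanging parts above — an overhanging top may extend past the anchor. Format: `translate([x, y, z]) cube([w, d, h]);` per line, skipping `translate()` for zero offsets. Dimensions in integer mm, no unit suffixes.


translate([335, 454, 0]) cube([1659, 248, 2050]);
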